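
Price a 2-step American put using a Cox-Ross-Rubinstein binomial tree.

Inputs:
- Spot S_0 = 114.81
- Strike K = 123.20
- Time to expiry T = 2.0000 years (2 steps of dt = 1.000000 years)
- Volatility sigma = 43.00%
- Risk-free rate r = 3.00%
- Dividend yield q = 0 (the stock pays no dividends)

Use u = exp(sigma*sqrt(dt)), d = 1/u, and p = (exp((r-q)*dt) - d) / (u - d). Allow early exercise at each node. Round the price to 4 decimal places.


Answer: Price = V(0,0) = 28.8432

Derivation:
dt = T/N = 1.000000
u = exp(sigma*sqrt(dt)) = 1.537258; d = 1/u = 0.650509
p = (exp((r-q)*dt) - d) / (u - d) = 0.428470
Discount per step: exp(-r*dt) = 0.970446
Stock lattice S(k, i) with i counting down-moves:
  k=0: S(0,0) = 114.8100
  k=1: S(1,0) = 176.4925; S(1,1) = 74.6849
  k=2: S(2,0) = 271.3145; S(2,1) = 114.8100; S(2,2) = 48.5832
Terminal payoffs V(N, i) = max(K - S_T, 0):
  V(2,0) = 0.000000; V(2,1) = 8.390000; V(2,2) = 74.616761
Backward induction: V(k, i) = exp(-r*dt) * [p * V(k+1, i) + (1-p) * V(k+1, i+1)]; then take max(V_cont, immediate exercise) for American.
  V(1,0) = exp(-r*dt) * [p*0.000000 + (1-p)*8.390000] = 4.653416; exercise = 0.000000; V(1,0) = max -> 4.653416
  V(1,1) = exp(-r*dt) * [p*8.390000 + (1-p)*74.616761] = 44.873941; exercise = 48.515051; V(1,1) = max -> 48.515051
  V(0,0) = exp(-r*dt) * [p*4.653416 + (1-p)*48.515051] = 28.843232; exercise = 8.390000; V(0,0) = max -> 28.843232


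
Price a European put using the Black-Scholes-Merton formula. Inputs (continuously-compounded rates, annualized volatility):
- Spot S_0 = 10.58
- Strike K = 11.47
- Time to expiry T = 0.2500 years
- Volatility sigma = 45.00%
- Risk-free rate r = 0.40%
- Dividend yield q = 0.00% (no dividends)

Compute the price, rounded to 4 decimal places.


d1 = (ln(S/K) + (r - q + 0.5*sigma^2) * T) / (sigma * sqrt(T)) = -0.24203113
d2 = d1 - sigma * sqrt(T) = -0.46703113
exp(-rT) = 0.99900050; exp(-qT) = 1.00000000
P = K * exp(-rT) * N(-d2) - S_0 * exp(-qT) * N(-d1)
N(-d1) = 0.59562198; N(-d2) = 0.67976120
P = 11.4700 * 0.99900050 * 0.67976120 - 10.5800 * 1.00000000 * 0.59562198 = 1.4874

Answer: Price = 1.4874


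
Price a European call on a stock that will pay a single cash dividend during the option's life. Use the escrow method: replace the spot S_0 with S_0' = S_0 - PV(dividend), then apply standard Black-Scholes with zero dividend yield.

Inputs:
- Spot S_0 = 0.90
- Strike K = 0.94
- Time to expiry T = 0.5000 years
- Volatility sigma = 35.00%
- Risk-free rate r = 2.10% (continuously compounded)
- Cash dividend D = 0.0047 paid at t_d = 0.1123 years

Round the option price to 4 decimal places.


PV(D) = D * exp(-r * t_d) = 0.0047 * 0.99764448 = 0.00468893
S_0' = S_0 - PV(D) = 0.9000 - 0.00468893 = 0.89531107
d1 = (ln(S_0'/K) + (r + sigma^2/2)*T) / (sigma*sqrt(T)) = -0.03064258
d2 = d1 - sigma*sqrt(T) = -0.27812996
exp(-rT) = 0.98955493
N(d1) = 0.48777729; N(d2) = 0.39045630
C = S_0' * N(d1) - K * exp(-rT) * N(d2) = 0.89531107 * 0.48777729 - 0.9400 * 0.98955493 * 0.39045630 = 0.0735

Answer: Price = 0.0735


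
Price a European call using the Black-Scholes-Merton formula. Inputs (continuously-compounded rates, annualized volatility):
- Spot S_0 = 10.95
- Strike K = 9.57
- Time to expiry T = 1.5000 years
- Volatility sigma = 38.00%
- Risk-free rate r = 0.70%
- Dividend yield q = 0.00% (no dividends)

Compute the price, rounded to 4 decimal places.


d1 = (ln(S/K) + (r - q + 0.5*sigma^2) * T) / (sigma * sqrt(T)) = 0.54470260
d2 = d1 - sigma * sqrt(T) = 0.07929955
exp(-rT) = 0.98955493; exp(-qT) = 1.00000000
C = S_0 * exp(-qT) * N(d1) - K * exp(-rT) * N(d2)
N(d1) = 0.70702096; N(d2) = 0.53160282
C = 10.9500 * 1.00000000 * 0.70702096 - 9.5700 * 0.98955493 * 0.53160282 = 2.7076

Answer: Price = 2.7076


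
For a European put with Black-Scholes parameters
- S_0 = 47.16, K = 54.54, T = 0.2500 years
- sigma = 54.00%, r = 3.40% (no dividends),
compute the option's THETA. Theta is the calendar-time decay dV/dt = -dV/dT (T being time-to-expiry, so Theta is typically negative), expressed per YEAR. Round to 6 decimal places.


d1 = -0.3719937102; d2 = -0.6419937102
phi(d1) = 0.3722728621; exp(-qT) = 1.0000000000; exp(-rT) = 0.9915360229
Theta = -S*exp(-qT)*phi(d1)*sigma/(2*sqrt(T)) + r*K*exp(-rT)*N(-d2) - q*S*exp(-qT)*N(-d1)
N(-d1) = 0.6450512338; N(-d2) = 0.7395613665; sqrt(T) = 0.5000000000
Term 1 = -47.1600 * 1.0000000000 * 0.3722728621 * 0.5400 / (2 * 0.5000000000) = -9.4804496154
Term 2 = 0.0340 * 54.5400 * 0.9915360229 * 0.7395613665 = 1.3598054072
Term 3 = 0 (no dividend yield, q = 0)
Theta = -9.4804496154 + (1.3598054072) + (0.0000000000) = -8.120644

Answer: Theta = -8.120644


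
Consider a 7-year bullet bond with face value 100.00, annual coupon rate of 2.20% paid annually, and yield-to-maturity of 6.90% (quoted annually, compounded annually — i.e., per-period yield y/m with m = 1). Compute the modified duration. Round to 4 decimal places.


Coupon per period c = face * coupon_rate / m = 2.200000
Periods per year m = 1; per-period yield y/m = 0.069000
Number of cashflows N = 7
Cashflows (t years, CF_t, discount factor 1/(1+y/m)^(m*t), PV):
  t = 1.0000: CF_t = 2.200000, DF = 0.935454, PV = 2.057998
  t = 2.0000: CF_t = 2.200000, DF = 0.875074, PV = 1.925162
  t = 3.0000: CF_t = 2.200000, DF = 0.818591, PV = 1.800900
  t = 4.0000: CF_t = 2.200000, DF = 0.765754, PV = 1.684658
  t = 5.0000: CF_t = 2.200000, DF = 0.716327, PV = 1.575920
  t = 6.0000: CF_t = 2.200000, DF = 0.670091, PV = 1.474200
  t = 7.0000: CF_t = 102.200000, DF = 0.626839, PV = 64.062954
Price P = sum_t PV_t = 74.581792
First compute Macaulay numerator sum_t t * PV_t:
  t * PV_t at t = 1.0000: 2.057998
  t * PV_t at t = 2.0000: 3.850324
  t * PV_t at t = 3.0000: 5.402700
  t * PV_t at t = 4.0000: 6.738634
  t * PV_t at t = 5.0000: 7.879600
  t * PV_t at t = 6.0000: 8.845201
  t * PV_t at t = 7.0000: 448.440677
Macaulay duration D = 483.215133 / 74.581792 = 6.478996
Modified duration = D / (1 + y/m) = 6.478996 / (1 + 0.069000) = 6.060801

Answer: Modified duration = 6.0608


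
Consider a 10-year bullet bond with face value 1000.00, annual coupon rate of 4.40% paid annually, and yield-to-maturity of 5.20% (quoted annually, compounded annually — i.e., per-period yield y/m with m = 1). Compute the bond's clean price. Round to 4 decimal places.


Answer: Price = 938.8217

Derivation:
Coupon per period c = face * coupon_rate / m = 44.000000
Periods per year m = 1; per-period yield y/m = 0.052000
Number of cashflows N = 10
Cashflows (t years, CF_t, discount factor 1/(1+y/m)^(m*t), PV):
  t = 1.0000: CF_t = 44.000000, DF = 0.950570, PV = 41.825095
  t = 2.0000: CF_t = 44.000000, DF = 0.903584, PV = 39.757695
  t = 3.0000: CF_t = 44.000000, DF = 0.858920, PV = 37.792486
  t = 4.0000: CF_t = 44.000000, DF = 0.816464, PV = 35.924416
  t = 5.0000: CF_t = 44.000000, DF = 0.776106, PV = 34.148684
  t = 6.0000: CF_t = 44.000000, DF = 0.737744, PV = 32.460727
  t = 7.0000: CF_t = 44.000000, DF = 0.701277, PV = 30.856204
  t = 8.0000: CF_t = 44.000000, DF = 0.666613, PV = 29.330992
  t = 9.0000: CF_t = 44.000000, DF = 0.633663, PV = 27.881172
  t = 10.0000: CF_t = 1044.000000, DF = 0.602341, PV = 628.844259
Price P = sum_t PV_t = 938.821730


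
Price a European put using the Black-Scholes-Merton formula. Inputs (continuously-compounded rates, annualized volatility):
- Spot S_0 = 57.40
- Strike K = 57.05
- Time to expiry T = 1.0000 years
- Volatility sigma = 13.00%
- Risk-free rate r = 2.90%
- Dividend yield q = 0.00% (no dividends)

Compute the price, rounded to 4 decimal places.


Answer: Price = 2.0390

Derivation:
d1 = (ln(S/K) + (r - q + 0.5*sigma^2) * T) / (sigma * sqrt(T)) = 0.33512482
d2 = d1 - sigma * sqrt(T) = 0.20512482
exp(-rT) = 0.97141646; exp(-qT) = 1.00000000
P = K * exp(-rT) * N(-d2) - S_0 * exp(-qT) * N(-d1)
N(-d1) = 0.36876546; N(-d2) = 0.41873730
P = 57.0500 * 0.97141646 * 0.41873730 - 57.4000 * 1.00000000 * 0.36876546 = 2.0390


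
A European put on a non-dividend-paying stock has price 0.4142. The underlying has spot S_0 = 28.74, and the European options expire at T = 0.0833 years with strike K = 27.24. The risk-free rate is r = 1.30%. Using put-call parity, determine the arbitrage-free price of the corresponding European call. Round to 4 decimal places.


Answer: Call price = 1.9437

Derivation:
Put-call parity: C - P = S_0 * exp(-qT) - K * exp(-rT).
S_0 * exp(-qT) = 28.7400 * 1.00000000 = 28.74000000
K * exp(-rT) = 27.2400 * 0.99891769 = 27.21051777
C = P + S*exp(-qT) - K*exp(-rT)
C = 0.4142 + 28.74000000 - 27.21051777 = 1.9437


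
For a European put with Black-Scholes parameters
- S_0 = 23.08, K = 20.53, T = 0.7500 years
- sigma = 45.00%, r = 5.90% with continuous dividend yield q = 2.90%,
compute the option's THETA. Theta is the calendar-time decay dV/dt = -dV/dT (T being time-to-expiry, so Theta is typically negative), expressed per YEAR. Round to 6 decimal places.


d1 = 0.5530161373; d2 = 0.1633047056
phi(d1) = 0.3423738682; exp(-qT) = 0.9784848257; exp(-rT) = 0.9567147489
Theta = -S*exp(-qT)*phi(d1)*sigma/(2*sqrt(T)) + r*K*exp(-rT)*N(-d2) - q*S*exp(-qT)*N(-d1)
N(-d1) = 0.2901261801; N(-d2) = 0.4351392646; sqrt(T) = 0.8660254038
Term 1 = -23.0800 * 0.9784848257 * 0.3423738682 * 0.4500 / (2 * 0.8660254038) = -2.0088263458
Term 2 = 0.0590 * 20.5300 * 0.9567147489 * 0.4351392646 = 0.5042567305
Term 3 = -0.0290 * 23.0800 * 0.9784848257 * 0.2901261801 = -0.1900092822
Theta = -2.0088263458 + (0.5042567305) + (-0.1900092822) = -1.694579

Answer: Theta = -1.694579


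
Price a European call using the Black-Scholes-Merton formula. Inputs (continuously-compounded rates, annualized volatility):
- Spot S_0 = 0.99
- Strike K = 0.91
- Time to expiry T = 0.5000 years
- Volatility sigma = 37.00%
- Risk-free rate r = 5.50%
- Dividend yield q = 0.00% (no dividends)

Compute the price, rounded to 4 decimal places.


Answer: Price = 0.1586

Derivation:
d1 = (ln(S/K) + (r - q + 0.5*sigma^2) * T) / (sigma * sqrt(T)) = 0.55798501
d2 = d1 - sigma * sqrt(T) = 0.29635550
exp(-rT) = 0.97287468; exp(-qT) = 1.00000000
C = S_0 * exp(-qT) * N(d1) - K * exp(-rT) * N(d2)
N(d1) = 0.71157269; N(d2) = 0.61652070
C = 0.9900 * 1.00000000 * 0.71157269 - 0.9100 * 0.97287468 * 0.61652070 = 0.1586


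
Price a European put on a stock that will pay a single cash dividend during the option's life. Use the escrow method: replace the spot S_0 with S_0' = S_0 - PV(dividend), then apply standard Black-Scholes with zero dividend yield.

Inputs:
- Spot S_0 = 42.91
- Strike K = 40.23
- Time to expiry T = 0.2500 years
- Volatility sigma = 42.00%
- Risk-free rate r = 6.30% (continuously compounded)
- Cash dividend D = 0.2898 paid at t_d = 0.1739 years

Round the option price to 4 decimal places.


Answer: Price = 2.1348

Derivation:
PV(D) = D * exp(-r * t_d) = 0.2898 * 0.98910410 = 0.28664237
S_0' = S_0 - PV(D) = 42.9100 - 0.28664237 = 42.62335763
d1 = (ln(S_0'/K) + (r + sigma^2/2)*T) / (sigma*sqrt(T)) = 0.45518771
d2 = d1 - sigma*sqrt(T) = 0.24518771
exp(-rT) = 0.98437338
N(-d1) = 0.32448710; N(-d2) = 0.40315555
P = K * exp(-rT) * N(-d2) - S_0' * N(-d1) = 40.2300 * 0.98437338 * 0.40315555 - 42.62335763 * 0.32448710 = 2.1348


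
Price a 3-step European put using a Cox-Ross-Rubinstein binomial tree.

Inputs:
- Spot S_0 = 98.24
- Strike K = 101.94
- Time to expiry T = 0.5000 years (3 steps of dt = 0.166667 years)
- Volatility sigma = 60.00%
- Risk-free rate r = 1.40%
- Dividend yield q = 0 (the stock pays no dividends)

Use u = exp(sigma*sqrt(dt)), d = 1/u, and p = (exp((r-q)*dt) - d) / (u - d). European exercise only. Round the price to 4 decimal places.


dt = T/N = 0.166667
u = exp(sigma*sqrt(dt)) = 1.277556; d = 1/u = 0.782744
p = (exp((r-q)*dt) - d) / (u - d) = 0.443788
Discount per step: exp(-r*dt) = 0.997669
Stock lattice S(k, i) with i counting down-moves:
  k=0: S(0,0) = 98.2400
  k=1: S(1,0) = 125.5071; S(1,1) = 76.8968
  k=2: S(2,0) = 160.3424; S(2,1) = 98.2400; S(2,2) = 60.1906
  k=3: S(3,0) = 204.8464; S(3,1) = 125.5071; S(3,2) = 76.8968; S(3,3) = 47.1138
Terminal payoffs V(N, i) = max(K - S_T, 0):
  V(3,0) = 0.000000; V(3,1) = 0.000000; V(3,2) = 25.043183; V(3,3) = 54.826172
Backward induction: V(k, i) = exp(-r*dt) * [p * V(k+1, i) + (1-p) * V(k+1, i+1)].
  V(2,0) = exp(-r*dt) * [p*0.000000 + (1-p)*0.000000] = 0.000000
  V(2,1) = exp(-r*dt) * [p*0.000000 + (1-p)*25.043183] = 13.896849
  V(2,2) = exp(-r*dt) * [p*25.043183 + (1-p)*54.826172] = 41.511858
  V(1,0) = exp(-r*dt) * [p*0.000000 + (1-p)*13.896849] = 7.711577
  V(1,1) = exp(-r*dt) * [p*13.896849 + (1-p)*41.511858] = 29.188457
  V(0,0) = exp(-r*dt) * [p*7.711577 + (1-p)*29.188457] = 19.611457

Answer: Price = V(0,0) = 19.6115


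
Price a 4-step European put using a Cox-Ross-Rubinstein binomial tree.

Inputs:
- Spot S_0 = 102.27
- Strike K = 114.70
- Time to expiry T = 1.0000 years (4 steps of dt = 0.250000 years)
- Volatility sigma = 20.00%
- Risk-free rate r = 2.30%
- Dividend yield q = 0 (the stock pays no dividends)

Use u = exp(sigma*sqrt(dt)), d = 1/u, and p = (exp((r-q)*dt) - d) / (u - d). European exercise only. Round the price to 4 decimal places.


dt = T/N = 0.250000
u = exp(sigma*sqrt(dt)) = 1.105171; d = 1/u = 0.904837
p = (exp((r-q)*dt) - d) / (u - d) = 0.503806
Discount per step: exp(-r*dt) = 0.994266
Stock lattice S(k, i) with i counting down-moves:
  k=0: S(0,0) = 102.2700
  k=1: S(1,0) = 113.0258; S(1,1) = 92.5377
  k=2: S(2,0) = 124.9129; S(2,1) = 102.2700; S(2,2) = 83.7316
  k=3: S(3,0) = 138.0501; S(3,1) = 113.0258; S(3,2) = 92.5377; S(3,3) = 75.7635
  k=4: S(4,0) = 152.5689; S(4,1) = 124.9129; S(4,2) = 102.2700; S(4,3) = 83.7316; S(4,4) = 68.5536
Terminal payoffs V(N, i) = max(K - S_T, 0):
  V(4,0) = 0.000000; V(4,1) = 0.000000; V(4,2) = 12.430000; V(4,3) = 30.968406; V(4,4) = 46.146369
Backward induction: V(k, i) = exp(-r*dt) * [p * V(k+1, i) + (1-p) * V(k+1, i+1)].
  V(3,0) = exp(-r*dt) * [p*0.000000 + (1-p)*0.000000] = 0.000000
  V(3,1) = exp(-r*dt) * [p*0.000000 + (1-p)*12.430000] = 6.132334
  V(3,2) = exp(-r*dt) * [p*12.430000 + (1-p)*30.968406] = 21.504645
  V(3,3) = exp(-r*dt) * [p*30.968406 + (1-p)*46.146369] = 38.278888
  V(2,0) = exp(-r*dt) * [p*0.000000 + (1-p)*6.132334] = 3.025383
  V(2,1) = exp(-r*dt) * [p*6.132334 + (1-p)*21.504645] = 13.681095
  V(2,2) = exp(-r*dt) * [p*21.504645 + (1-p)*38.278888] = 29.656911
  V(1,0) = exp(-r*dt) * [p*3.025383 + (1-p)*13.681095] = 8.265027
  V(1,1) = exp(-r*dt) * [p*13.681095 + (1-p)*29.656911] = 21.484315
  V(0,0) = exp(-r*dt) * [p*8.265027 + (1-p)*21.484315] = 14.739367

Answer: Price = V(0,0) = 14.7394


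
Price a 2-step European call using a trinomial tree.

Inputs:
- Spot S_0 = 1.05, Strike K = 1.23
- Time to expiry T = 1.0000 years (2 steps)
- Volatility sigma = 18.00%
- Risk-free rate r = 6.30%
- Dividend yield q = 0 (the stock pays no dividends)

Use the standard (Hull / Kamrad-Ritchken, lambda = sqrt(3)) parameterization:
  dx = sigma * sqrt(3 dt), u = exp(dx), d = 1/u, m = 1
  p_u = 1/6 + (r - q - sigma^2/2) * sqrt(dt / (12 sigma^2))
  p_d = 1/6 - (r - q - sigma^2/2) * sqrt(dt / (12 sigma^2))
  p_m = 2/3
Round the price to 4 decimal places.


Answer: Price = V(0,0) = 0.0399

Derivation:
dt = T/N = 0.500000; dx = sigma*sqrt(3*dt) = 0.220454
u = exp(dx) = 1.246643; d = 1/u = 0.802154
p_u = 0.219739, p_m = 0.666667, p_d = 0.113594
Discount per step: exp(-r*dt) = 0.968991
Stock lattice S(k, j) with j the centered position index:
  k=0: S(0,+0) = 1.0500
  k=1: S(1,-1) = 0.8423; S(1,+0) = 1.0500; S(1,+1) = 1.3090
  k=2: S(2,-2) = 0.6756; S(2,-1) = 0.8423; S(2,+0) = 1.0500; S(2,+1) = 1.3090; S(2,+2) = 1.6318
Terminal payoffs V(N, j) = max(S_T - K, 0):
  V(2,-2) = 0.000000; V(2,-1) = 0.000000; V(2,+0) = 0.000000; V(2,+1) = 0.078975; V(2,+2) = 0.401824
Backward induction: V(k, j) = exp(-r*dt) * [p_u * V(k+1, j+1) + p_m * V(k+1, j) + p_d * V(k+1, j-1)]
  V(1,-1) = exp(-r*dt) * [p_u*0.000000 + p_m*0.000000 + p_d*0.000000] = 0.000000
  V(1,+0) = exp(-r*dt) * [p_u*0.078975 + p_m*0.000000 + p_d*0.000000] = 0.016816
  V(1,+1) = exp(-r*dt) * [p_u*0.401824 + p_m*0.078975 + p_d*0.000000] = 0.136576
  V(0,+0) = exp(-r*dt) * [p_u*0.136576 + p_m*0.016816 + p_d*0.000000] = 0.039943


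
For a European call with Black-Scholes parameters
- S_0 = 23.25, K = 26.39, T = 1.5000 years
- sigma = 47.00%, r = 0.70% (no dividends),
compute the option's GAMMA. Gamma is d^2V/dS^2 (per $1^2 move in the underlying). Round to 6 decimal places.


d1 = 0.0859840068; d2 = -0.4896460828
phi(d1) = 0.3974702629; exp(-qT) = 1.0000000000; exp(-rT) = 0.9895549326
Gamma = exp(-qT) * phi(d1) / (S * sigma * sqrt(T)) = 1.0000000000 * 0.3974702629 / (23.2500 * 0.4700 * 1.2247448714) = 0.029699

Answer: Gamma = 0.029699


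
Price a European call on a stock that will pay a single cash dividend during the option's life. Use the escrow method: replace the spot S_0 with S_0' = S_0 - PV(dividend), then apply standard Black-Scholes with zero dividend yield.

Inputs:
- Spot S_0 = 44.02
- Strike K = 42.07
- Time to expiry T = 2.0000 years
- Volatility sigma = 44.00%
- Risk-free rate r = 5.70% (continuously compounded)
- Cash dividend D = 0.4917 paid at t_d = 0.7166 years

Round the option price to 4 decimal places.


Answer: Price = 13.1810

Derivation:
PV(D) = D * exp(-r * t_d) = 0.4917 * 0.95997676 = 0.47202057
S_0' = S_0 - PV(D) = 44.0200 - 0.47202057 = 43.54797943
d1 = (ln(S_0'/K) + (r + sigma^2/2)*T) / (sigma*sqrt(T)) = 0.54982118
d2 = d1 - sigma*sqrt(T) = -0.07243279
exp(-rT) = 0.89225796
N(d1) = 0.70877898; N(d2) = 0.47112874
C = S_0' * N(d1) - K * exp(-rT) * N(d2) = 43.54797943 * 0.70877898 - 42.0700 * 0.89225796 * 0.47112874 = 13.1810


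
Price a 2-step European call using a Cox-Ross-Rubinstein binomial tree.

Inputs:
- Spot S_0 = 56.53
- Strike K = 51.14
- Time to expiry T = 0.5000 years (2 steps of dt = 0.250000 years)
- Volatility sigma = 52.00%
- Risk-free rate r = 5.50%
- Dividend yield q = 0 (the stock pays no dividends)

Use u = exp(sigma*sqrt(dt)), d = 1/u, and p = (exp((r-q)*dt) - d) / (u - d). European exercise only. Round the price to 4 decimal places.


Answer: Price = V(0,0) = 11.7197

Derivation:
dt = T/N = 0.250000
u = exp(sigma*sqrt(dt)) = 1.296930; d = 1/u = 0.771052
p = (exp((r-q)*dt) - d) / (u - d) = 0.461691
Discount per step: exp(-r*dt) = 0.986344
Stock lattice S(k, i) with i counting down-moves:
  k=0: S(0,0) = 56.5300
  k=1: S(1,0) = 73.3155; S(1,1) = 43.5875
  k=2: S(2,0) = 95.0850; S(2,1) = 56.5300; S(2,2) = 33.6082
Terminal payoffs V(N, i) = max(S_T - K, 0):
  V(2,0) = 43.945023; V(2,1) = 5.390000; V(2,2) = 0.000000
Backward induction: V(k, i) = exp(-r*dt) * [p * V(k+1, i) + (1-p) * V(k+1, i+1)].
  V(1,0) = exp(-r*dt) * [p*43.945023 + (1-p)*5.390000] = 22.873821
  V(1,1) = exp(-r*dt) * [p*5.390000 + (1-p)*0.000000] = 2.454532
  V(0,0) = exp(-r*dt) * [p*22.873821 + (1-p)*2.454532] = 11.719675


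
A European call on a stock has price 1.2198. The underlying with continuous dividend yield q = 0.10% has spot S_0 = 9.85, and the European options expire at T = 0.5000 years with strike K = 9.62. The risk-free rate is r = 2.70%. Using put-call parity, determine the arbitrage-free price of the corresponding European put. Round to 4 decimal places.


Answer: Put price = 0.8657

Derivation:
Put-call parity: C - P = S_0 * exp(-qT) - K * exp(-rT).
S_0 * exp(-qT) = 9.8500 * 0.99950012 = 9.84507623
K * exp(-rT) = 9.6200 * 0.98659072 = 9.49100269
P = C - S*exp(-qT) + K*exp(-rT)
P = 1.2198 - 9.84507623 + 9.49100269 = 0.8657


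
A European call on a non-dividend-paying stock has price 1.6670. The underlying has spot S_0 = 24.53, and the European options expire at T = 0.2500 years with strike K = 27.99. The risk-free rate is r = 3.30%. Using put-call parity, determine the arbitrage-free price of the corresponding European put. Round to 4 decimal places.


Answer: Put price = 4.8970

Derivation:
Put-call parity: C - P = S_0 * exp(-qT) - K * exp(-rT).
S_0 * exp(-qT) = 24.5300 * 1.00000000 = 24.53000000
K * exp(-rT) = 27.9900 * 0.99178394 = 27.76003242
P = C - S*exp(-qT) + K*exp(-rT)
P = 1.6670 - 24.53000000 + 27.76003242 = 4.8970


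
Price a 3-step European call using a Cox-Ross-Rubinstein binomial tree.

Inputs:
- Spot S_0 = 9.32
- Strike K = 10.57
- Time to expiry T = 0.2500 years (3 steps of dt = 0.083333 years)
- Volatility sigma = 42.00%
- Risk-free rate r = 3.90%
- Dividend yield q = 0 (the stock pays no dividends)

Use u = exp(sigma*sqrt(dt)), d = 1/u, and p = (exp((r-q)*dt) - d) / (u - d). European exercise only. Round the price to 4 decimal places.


Answer: Price = V(0,0) = 0.3170

Derivation:
dt = T/N = 0.083333
u = exp(sigma*sqrt(dt)) = 1.128900; d = 1/u = 0.885818
p = (exp((r-q)*dt) - d) / (u - d) = 0.483118
Discount per step: exp(-r*dt) = 0.996755
Stock lattice S(k, i) with i counting down-moves:
  k=0: S(0,0) = 9.3200
  k=1: S(1,0) = 10.5213; S(1,1) = 8.2558
  k=2: S(2,0) = 11.8775; S(2,1) = 9.3200; S(2,2) = 7.3132
  k=3: S(3,0) = 13.4086; S(3,1) = 10.5213; S(3,2) = 8.2558; S(3,3) = 6.4781
Terminal payoffs V(N, i) = max(S_T - K, 0):
  V(3,0) = 2.838560; V(3,1) = 0.000000; V(3,2) = 0.000000; V(3,3) = 0.000000
Backward induction: V(k, i) = exp(-r*dt) * [p * V(k+1, i) + (1-p) * V(k+1, i+1)].
  V(2,0) = exp(-r*dt) * [p*2.838560 + (1-p)*0.000000] = 1.366909
  V(2,1) = exp(-r*dt) * [p*0.000000 + (1-p)*0.000000] = 0.000000
  V(2,2) = exp(-r*dt) * [p*0.000000 + (1-p)*0.000000] = 0.000000
  V(1,0) = exp(-r*dt) * [p*1.366909 + (1-p)*0.000000] = 0.658236
  V(1,1) = exp(-r*dt) * [p*0.000000 + (1-p)*0.000000] = 0.000000
  V(0,0) = exp(-r*dt) * [p*0.658236 + (1-p)*0.000000] = 0.316974


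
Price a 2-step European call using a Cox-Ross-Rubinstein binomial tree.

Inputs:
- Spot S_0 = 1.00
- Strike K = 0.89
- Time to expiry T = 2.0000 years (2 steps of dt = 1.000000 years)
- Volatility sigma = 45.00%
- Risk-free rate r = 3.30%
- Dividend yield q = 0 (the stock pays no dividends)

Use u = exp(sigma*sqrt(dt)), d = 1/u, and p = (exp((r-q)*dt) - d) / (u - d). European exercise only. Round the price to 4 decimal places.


Answer: Price = V(0,0) = 0.3163

Derivation:
dt = T/N = 1.000000
u = exp(sigma*sqrt(dt)) = 1.568312; d = 1/u = 0.637628
p = (exp((r-q)*dt) - d) / (u - d) = 0.425410
Discount per step: exp(-r*dt) = 0.967539
Stock lattice S(k, i) with i counting down-moves:
  k=0: S(0,0) = 1.0000
  k=1: S(1,0) = 1.5683; S(1,1) = 0.6376
  k=2: S(2,0) = 2.4596; S(2,1) = 1.0000; S(2,2) = 0.4066
Terminal payoffs V(N, i) = max(S_T - K, 0):
  V(2,0) = 1.569603; V(2,1) = 0.110000; V(2,2) = 0.000000
Backward induction: V(k, i) = exp(-r*dt) * [p * V(k+1, i) + (1-p) * V(k+1, i+1)].
  V(1,0) = exp(-r*dt) * [p*1.569603 + (1-p)*0.110000] = 0.707203
  V(1,1) = exp(-r*dt) * [p*0.110000 + (1-p)*0.000000] = 0.045276
  V(0,0) = exp(-r*dt) * [p*0.707203 + (1-p)*0.045276] = 0.316256


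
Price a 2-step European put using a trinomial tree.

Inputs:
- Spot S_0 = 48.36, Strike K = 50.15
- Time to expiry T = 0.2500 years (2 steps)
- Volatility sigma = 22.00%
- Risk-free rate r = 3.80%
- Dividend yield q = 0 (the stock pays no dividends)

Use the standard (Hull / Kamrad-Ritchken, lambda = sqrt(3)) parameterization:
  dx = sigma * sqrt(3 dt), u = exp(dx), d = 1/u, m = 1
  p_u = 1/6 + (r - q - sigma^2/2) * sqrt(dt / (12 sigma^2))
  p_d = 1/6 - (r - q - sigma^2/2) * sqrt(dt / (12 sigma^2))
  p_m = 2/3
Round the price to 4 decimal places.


dt = T/N = 0.125000; dx = sigma*sqrt(3*dt) = 0.134722
u = exp(dx) = 1.144219; d = 1/u = 0.873959
p_u = 0.173069, p_m = 0.666667, p_d = 0.160265
Discount per step: exp(-r*dt) = 0.995261
Stock lattice S(k, j) with j the centered position index:
  k=0: S(0,+0) = 48.3600
  k=1: S(1,-1) = 42.2647; S(1,+0) = 48.3600; S(1,+1) = 55.3344
  k=2: S(2,-2) = 36.9376; S(2,-1) = 42.2647; S(2,+0) = 48.3600; S(2,+1) = 55.3344; S(2,+2) = 63.3147
Terminal payoffs V(N, j) = max(K - S_T, 0):
  V(2,-2) = 13.212431; V(2,-1) = 7.885348; V(2,+0) = 1.790000; V(2,+1) = 0.000000; V(2,+2) = 0.000000
Backward induction: V(k, j) = exp(-r*dt) * [p_u * V(k+1, j+1) + p_m * V(k+1, j) + p_d * V(k+1, j-1)]
  V(1,-1) = exp(-r*dt) * [p_u*1.790000 + p_m*7.885348 + p_d*13.212431] = 7.647763
  V(1,+0) = exp(-r*dt) * [p_u*0.000000 + p_m*1.790000 + p_d*7.885348] = 2.445432
  V(1,+1) = exp(-r*dt) * [p_u*0.000000 + p_m*0.000000 + p_d*1.790000] = 0.285514
  V(0,+0) = exp(-r*dt) * [p_u*0.285514 + p_m*2.445432 + p_d*7.647763] = 2.891599

Answer: Price = V(0,0) = 2.8916


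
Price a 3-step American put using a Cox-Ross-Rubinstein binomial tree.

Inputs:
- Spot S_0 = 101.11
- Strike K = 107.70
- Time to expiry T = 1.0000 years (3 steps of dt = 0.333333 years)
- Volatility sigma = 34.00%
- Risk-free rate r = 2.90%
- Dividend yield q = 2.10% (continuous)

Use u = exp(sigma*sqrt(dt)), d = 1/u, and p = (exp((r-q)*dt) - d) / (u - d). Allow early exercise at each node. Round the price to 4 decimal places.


Answer: Price = V(0,0) = 17.8001

Derivation:
dt = T/N = 0.333333
u = exp(sigma*sqrt(dt)) = 1.216891; d = 1/u = 0.821766
p = (exp((r-q)*dt) - d) / (u - d) = 0.457840
Discount per step: exp(-r*dt) = 0.990380
Stock lattice S(k, i) with i counting down-moves:
  k=0: S(0,0) = 101.1100
  k=1: S(1,0) = 123.0398; S(1,1) = 83.0888
  k=2: S(2,0) = 149.7260; S(2,1) = 101.1100; S(2,2) = 68.2796
  k=3: S(3,0) = 182.2002; S(3,1) = 123.0398; S(3,2) = 83.0888; S(3,3) = 56.1099
Terminal payoffs V(N, i) = max(K - S_T, 0):
  V(3,0) = 0.000000; V(3,1) = 0.000000; V(3,2) = 24.611198; V(3,3) = 51.590129
Backward induction: V(k, i) = exp(-r*dt) * [p * V(k+1, i) + (1-p) * V(k+1, i+1)]; then take max(V_cont, immediate exercise) for American.
  V(2,0) = exp(-r*dt) * [p*0.000000 + (1-p)*0.000000] = 0.000000; exercise = 0.000000; V(2,0) = max -> 0.000000
  V(2,1) = exp(-r*dt) * [p*0.000000 + (1-p)*24.611198] = 13.214841; exercise = 6.590000; V(2,1) = max -> 13.214841
  V(2,2) = exp(-r*dt) * [p*24.611198 + (1-p)*51.590129] = 38.860617; exercise = 39.420413; V(2,2) = max -> 39.420413
  V(1,0) = exp(-r*dt) * [p*0.000000 + (1-p)*13.214841] = 7.095632; exercise = 0.000000; V(1,0) = max -> 7.095632
  V(1,1) = exp(-r*dt) * [p*13.214841 + (1-p)*39.420413] = 27.158643; exercise = 24.611198; V(1,1) = max -> 27.158643
  V(0,0) = exp(-r*dt) * [p*7.095632 + (1-p)*27.158643] = 17.800090; exercise = 6.590000; V(0,0) = max -> 17.800090


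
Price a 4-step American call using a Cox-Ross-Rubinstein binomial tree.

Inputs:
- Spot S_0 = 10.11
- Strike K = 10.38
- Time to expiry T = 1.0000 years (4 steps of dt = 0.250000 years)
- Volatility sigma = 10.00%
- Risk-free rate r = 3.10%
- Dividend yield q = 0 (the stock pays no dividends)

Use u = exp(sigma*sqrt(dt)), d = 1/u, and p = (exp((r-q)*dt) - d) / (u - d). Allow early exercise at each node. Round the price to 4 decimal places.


dt = T/N = 0.250000
u = exp(sigma*sqrt(dt)) = 1.051271; d = 1/u = 0.951229
p = (exp((r-q)*dt) - d) / (u - d) = 0.565271
Discount per step: exp(-r*dt) = 0.992280
Stock lattice S(k, i) with i counting down-moves:
  k=0: S(0,0) = 10.1100
  k=1: S(1,0) = 10.6284; S(1,1) = 9.6169
  k=2: S(2,0) = 11.1733; S(2,1) = 10.1100; S(2,2) = 9.1479
  k=3: S(3,0) = 11.7461; S(3,1) = 10.6284; S(3,2) = 9.6169; S(3,3) = 8.7018
  k=4: S(4,0) = 12.3484; S(4,1) = 11.1733; S(4,2) = 10.1100; S(4,3) = 9.1479; S(4,4) = 8.2774
Terminal payoffs V(N, i) = max(S_T - K, 0):
  V(4,0) = 1.968382; V(4,1) = 0.793278; V(4,2) = 0.000000; V(4,3) = 0.000000; V(4,4) = 0.000000
Backward induction: V(k, i) = exp(-r*dt) * [p * V(k+1, i) + (1-p) * V(k+1, i+1)]; then take max(V_cont, immediate exercise) for American.
  V(3,0) = exp(-r*dt) * [p*1.968382 + (1-p)*0.793278] = 1.446278; exercise = 1.366144; V(3,0) = max -> 1.446278
  V(3,1) = exp(-r*dt) * [p*0.793278 + (1-p)*0.000000] = 0.444955; exercise = 0.248351; V(3,1) = max -> 0.444955
  V(3,2) = exp(-r*dt) * [p*0.000000 + (1-p)*0.000000] = 0.000000; exercise = 0.000000; V(3,2) = max -> 0.000000
  V(3,3) = exp(-r*dt) * [p*0.000000 + (1-p)*0.000000] = 0.000000; exercise = 0.000000; V(3,3) = max -> 0.000000
  V(2,0) = exp(-r*dt) * [p*1.446278 + (1-p)*0.444955] = 1.003170; exercise = 0.793278; V(2,0) = max -> 1.003170
  V(2,1) = exp(-r*dt) * [p*0.444955 + (1-p)*0.000000] = 0.249579; exercise = 0.000000; V(2,1) = max -> 0.249579
  V(2,2) = exp(-r*dt) * [p*0.000000 + (1-p)*0.000000] = 0.000000; exercise = 0.000000; V(2,2) = max -> 0.000000
  V(1,0) = exp(-r*dt) * [p*1.003170 + (1-p)*0.249579] = 0.670347; exercise = 0.248351; V(1,0) = max -> 0.670347
  V(1,1) = exp(-r*dt) * [p*0.249579 + (1-p)*0.000000] = 0.139991; exercise = 0.000000; V(1,1) = max -> 0.139991
  V(0,0) = exp(-r*dt) * [p*0.670347 + (1-p)*0.139991] = 0.436391; exercise = 0.000000; V(0,0) = max -> 0.436391

Answer: Price = V(0,0) = 0.4364


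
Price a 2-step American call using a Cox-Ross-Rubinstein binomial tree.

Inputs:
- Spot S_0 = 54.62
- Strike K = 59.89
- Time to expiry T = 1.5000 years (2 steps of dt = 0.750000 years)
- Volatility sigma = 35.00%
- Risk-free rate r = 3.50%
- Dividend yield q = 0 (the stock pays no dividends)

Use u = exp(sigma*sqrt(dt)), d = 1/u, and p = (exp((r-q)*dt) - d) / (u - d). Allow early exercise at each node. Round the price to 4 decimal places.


dt = T/N = 0.750000
u = exp(sigma*sqrt(dt)) = 1.354062; d = 1/u = 0.738519
p = (exp((r-q)*dt) - d) / (u - d) = 0.468008
Discount per step: exp(-r*dt) = 0.974092
Stock lattice S(k, i) with i counting down-moves:
  k=0: S(0,0) = 54.6200
  k=1: S(1,0) = 73.9589; S(1,1) = 40.3379
  k=2: S(2,0) = 100.1449; S(2,1) = 54.6200; S(2,2) = 29.7903
Terminal payoffs V(N, i) = max(S_T - K, 0):
  V(2,0) = 40.254876; V(2,1) = 0.000000; V(2,2) = 0.000000
Backward induction: V(k, i) = exp(-r*dt) * [p * V(k+1, i) + (1-p) * V(k+1, i+1)]; then take max(V_cont, immediate exercise) for American.
  V(1,0) = exp(-r*dt) * [p*40.254876 + (1-p)*0.000000] = 18.351482; exercise = 14.068861; V(1,0) = max -> 18.351482
  V(1,1) = exp(-r*dt) * [p*0.000000 + (1-p)*0.000000] = 0.000000; exercise = 0.000000; V(1,1) = max -> 0.000000
  V(0,0) = exp(-r*dt) * [p*18.351482 + (1-p)*0.000000] = 8.366114; exercise = 0.000000; V(0,0) = max -> 8.366114

Answer: Price = V(0,0) = 8.3661


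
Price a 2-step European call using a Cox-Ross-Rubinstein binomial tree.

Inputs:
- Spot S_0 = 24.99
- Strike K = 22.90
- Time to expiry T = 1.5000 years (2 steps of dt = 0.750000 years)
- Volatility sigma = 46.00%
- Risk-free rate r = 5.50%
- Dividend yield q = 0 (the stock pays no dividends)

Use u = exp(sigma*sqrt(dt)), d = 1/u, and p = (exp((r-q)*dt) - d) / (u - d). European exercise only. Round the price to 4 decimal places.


Answer: Price = V(0,0) = 7.1067

Derivation:
dt = T/N = 0.750000
u = exp(sigma*sqrt(dt)) = 1.489398; d = 1/u = 0.671412
p = (exp((r-q)*dt) - d) / (u - d) = 0.453187
Discount per step: exp(-r*dt) = 0.959589
Stock lattice S(k, i) with i counting down-moves:
  k=0: S(0,0) = 24.9900
  k=1: S(1,0) = 37.2200; S(1,1) = 16.7786
  k=2: S(2,0) = 55.4354; S(2,1) = 24.9900; S(2,2) = 11.2654
Terminal payoffs V(N, i) = max(S_T - K, 0):
  V(2,0) = 32.535441; V(2,1) = 2.090000; V(2,2) = 0.000000
Backward induction: V(k, i) = exp(-r*dt) * [p * V(k+1, i) + (1-p) * V(k+1, i+1)].
  V(1,0) = exp(-r*dt) * [p*32.535441 + (1-p)*2.090000] = 15.245451
  V(1,1) = exp(-r*dt) * [p*2.090000 + (1-p)*0.000000] = 0.908885
  V(0,0) = exp(-r*dt) * [p*15.245451 + (1-p)*0.908885] = 7.106746


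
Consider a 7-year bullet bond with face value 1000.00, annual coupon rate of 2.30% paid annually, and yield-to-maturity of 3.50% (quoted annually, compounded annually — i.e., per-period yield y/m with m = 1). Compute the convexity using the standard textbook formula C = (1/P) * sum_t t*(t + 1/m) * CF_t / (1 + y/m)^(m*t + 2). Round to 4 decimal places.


Coupon per period c = face * coupon_rate / m = 23.000000
Periods per year m = 1; per-period yield y/m = 0.035000
Number of cashflows N = 7
Cashflows (t years, CF_t, discount factor 1/(1+y/m)^(m*t), PV):
  t = 1.0000: CF_t = 23.000000, DF = 0.966184, PV = 22.222222
  t = 2.0000: CF_t = 23.000000, DF = 0.933511, PV = 21.470746
  t = 3.0000: CF_t = 23.000000, DF = 0.901943, PV = 20.744682
  t = 4.0000: CF_t = 23.000000, DF = 0.871442, PV = 20.043171
  t = 5.0000: CF_t = 23.000000, DF = 0.841973, PV = 19.365383
  t = 6.0000: CF_t = 23.000000, DF = 0.813501, PV = 18.710515
  t = 7.0000: CF_t = 1023.000000, DF = 0.785991, PV = 804.068753
Price P = sum_t PV_t = 926.625472
Convexity numerator sum_t t*(t + 1/m) * CF_t / (1+y/m)^(m*t + 2):
  t = 1.0000: term = 41.489364
  t = 2.0000: term = 120.259027
  t = 3.0000: term = 232.384594
  t = 4.0000: term = 374.210296
  t = 5.0000: term = 542.333763
  t = 6.0000: term = 733.591563
  t = 7.0000: term = 42033.979935
Convexity = (1/P) * sum = 44078.248543 / 926.625472 = 47.568570

Answer: Convexity = 47.5686


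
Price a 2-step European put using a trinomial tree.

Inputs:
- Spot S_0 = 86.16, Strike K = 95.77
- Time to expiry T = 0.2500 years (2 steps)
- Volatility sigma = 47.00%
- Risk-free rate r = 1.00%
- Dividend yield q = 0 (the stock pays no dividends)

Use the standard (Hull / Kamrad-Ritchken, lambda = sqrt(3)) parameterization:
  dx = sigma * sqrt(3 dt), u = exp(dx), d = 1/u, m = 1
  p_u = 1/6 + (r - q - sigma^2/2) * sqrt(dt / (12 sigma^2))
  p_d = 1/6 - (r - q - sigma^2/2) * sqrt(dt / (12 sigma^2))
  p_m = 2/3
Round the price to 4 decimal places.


dt = T/N = 0.125000; dx = sigma*sqrt(3*dt) = 0.287815
u = exp(dx) = 1.333511; d = 1/u = 0.749900
p_u = 0.144854, p_m = 0.666667, p_d = 0.188480
Discount per step: exp(-r*dt) = 0.998751
Stock lattice S(k, j) with j the centered position index:
  k=0: S(0,+0) = 86.1600
  k=1: S(1,-1) = 64.6114; S(1,+0) = 86.1600; S(1,+1) = 114.8953
  k=2: S(2,-2) = 48.4521; S(2,-1) = 64.6114; S(2,+0) = 86.1600; S(2,+1) = 114.8953; S(2,+2) = 153.2141
Terminal payoffs V(N, j) = max(K - S_T, 0):
  V(2,-2) = 47.317887; V(2,-1) = 31.158592; V(2,+0) = 9.610000; V(2,+1) = 0.000000; V(2,+2) = 0.000000
Backward induction: V(k, j) = exp(-r*dt) * [p_u * V(k+1, j+1) + p_m * V(k+1, j) + p_d * V(k+1, j-1)]
  V(1,-1) = exp(-r*dt) * [p_u*9.610000 + p_m*31.158592 + p_d*47.317887] = 31.044071
  V(1,+0) = exp(-r*dt) * [p_u*0.000000 + p_m*9.610000 + p_d*31.158592] = 12.264090
  V(1,+1) = exp(-r*dt) * [p_u*0.000000 + p_m*0.000000 + p_d*9.610000] = 1.809027
  V(0,+0) = exp(-r*dt) * [p_u*1.809027 + p_m*12.264090 + p_d*31.044071] = 14.271431

Answer: Price = V(0,0) = 14.2714


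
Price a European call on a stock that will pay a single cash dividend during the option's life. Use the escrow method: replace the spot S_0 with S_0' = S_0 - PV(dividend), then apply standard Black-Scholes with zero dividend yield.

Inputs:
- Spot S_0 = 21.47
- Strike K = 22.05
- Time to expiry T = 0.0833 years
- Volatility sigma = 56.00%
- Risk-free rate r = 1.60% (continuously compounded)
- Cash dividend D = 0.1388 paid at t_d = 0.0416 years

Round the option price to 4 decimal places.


Answer: Price = 1.0783

Derivation:
PV(D) = D * exp(-r * t_d) = 0.1388 * 0.99933462 = 0.13870765
S_0' = S_0 - PV(D) = 21.4700 - 0.13870765 = 21.33129235
d1 = (ln(S_0'/K) + (r + sigma^2/2)*T) / (sigma*sqrt(T)) = -0.11596694
d2 = d1 - sigma*sqrt(T) = -0.27759268
exp(-rT) = 0.99866809
N(d1) = 0.45383937; N(d2) = 0.39066253
C = S_0' * N(d1) - K * exp(-rT) * N(d2) = 21.33129235 * 0.45383937 - 22.0500 * 0.99866809 * 0.39066253 = 1.0783


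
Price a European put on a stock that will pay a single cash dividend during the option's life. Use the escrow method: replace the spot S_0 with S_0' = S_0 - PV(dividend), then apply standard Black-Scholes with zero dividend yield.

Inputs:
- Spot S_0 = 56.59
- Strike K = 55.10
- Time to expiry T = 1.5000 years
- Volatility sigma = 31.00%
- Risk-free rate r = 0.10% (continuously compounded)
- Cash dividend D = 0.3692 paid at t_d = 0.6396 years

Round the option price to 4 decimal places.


Answer: Price = 7.7858

Derivation:
PV(D) = D * exp(-r * t_d) = 0.3692 * 0.99936060 = 0.36896394
S_0' = S_0 - PV(D) = 56.5900 - 0.36896394 = 56.22103606
d1 = (ln(S_0'/K) + (r + sigma^2/2)*T) / (sigma*sqrt(T)) = 0.24683555
d2 = d1 - sigma*sqrt(T) = -0.13283536
exp(-rT) = 0.99850112
N(-d1) = 0.40251775; N(-d2) = 0.55283821
P = K * exp(-rT) * N(-d2) - S_0' * N(-d1) = 55.1000 * 0.99850112 * 0.55283821 - 56.22103606 * 0.40251775 = 7.7858


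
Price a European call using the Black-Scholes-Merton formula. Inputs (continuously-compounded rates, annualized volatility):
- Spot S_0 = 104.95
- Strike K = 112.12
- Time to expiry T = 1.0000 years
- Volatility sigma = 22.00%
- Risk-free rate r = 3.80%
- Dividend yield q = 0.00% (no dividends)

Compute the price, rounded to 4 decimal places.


d1 = (ln(S/K) + (r - q + 0.5*sigma^2) * T) / (sigma * sqrt(T)) = -0.01766218
d2 = d1 - sigma * sqrt(T) = -0.23766218
exp(-rT) = 0.96271294; exp(-qT) = 1.00000000
C = S_0 * exp(-qT) * N(d1) - K * exp(-rT) * N(d2)
N(d1) = 0.49295418; N(d2) = 0.40607156
C = 104.9500 * 1.00000000 * 0.49295418 - 112.1200 * 0.96271294 * 0.40607156 = 7.9044

Answer: Price = 7.9044


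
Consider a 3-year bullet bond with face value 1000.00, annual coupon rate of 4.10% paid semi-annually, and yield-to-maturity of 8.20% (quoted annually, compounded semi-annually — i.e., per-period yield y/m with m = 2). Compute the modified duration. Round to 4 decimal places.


Coupon per period c = face * coupon_rate / m = 20.500000
Periods per year m = 2; per-period yield y/m = 0.041000
Number of cashflows N = 6
Cashflows (t years, CF_t, discount factor 1/(1+y/m)^(m*t), PV):
  t = 0.5000: CF_t = 20.500000, DF = 0.960615, PV = 19.692603
  t = 1.0000: CF_t = 20.500000, DF = 0.922781, PV = 18.917006
  t = 1.5000: CF_t = 20.500000, DF = 0.886437, PV = 18.171956
  t = 2.0000: CF_t = 20.500000, DF = 0.851524, PV = 17.456250
  t = 2.5000: CF_t = 20.500000, DF = 0.817987, PV = 16.768732
  t = 3.0000: CF_t = 1020.500000, DF = 0.785770, PV = 801.878616
Price P = sum_t PV_t = 892.885162
First compute Macaulay numerator sum_t t * PV_t:
  t * PV_t at t = 0.5000: 9.846302
  t * PV_t at t = 1.0000: 18.917006
  t * PV_t at t = 1.5000: 27.257934
  t * PV_t at t = 2.0000: 34.912499
  t * PV_t at t = 2.5000: 41.921829
  t * PV_t at t = 3.0000: 2405.635847
Macaulay duration D = 2538.491417 / 892.885162 = 2.843021
Modified duration = D / (1 + y/m) = 2.843021 / (1 + 0.041000) = 2.731048

Answer: Modified duration = 2.7310


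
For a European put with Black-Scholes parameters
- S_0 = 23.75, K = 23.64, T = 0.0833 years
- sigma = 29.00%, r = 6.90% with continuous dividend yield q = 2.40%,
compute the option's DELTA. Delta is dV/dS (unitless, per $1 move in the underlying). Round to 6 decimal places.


d1 = 0.1420996268; d2 = 0.0584005826
phi(d1) = 0.3949347628; exp(-qT) = 0.9980027971; exp(-rT) = 0.9942687864
N(-d1) = 0.4435006565
Delta = -exp(-qT) * N(-d1) = -0.9980027971 * 0.4435006565 = -0.442615

Answer: Delta = -0.442615


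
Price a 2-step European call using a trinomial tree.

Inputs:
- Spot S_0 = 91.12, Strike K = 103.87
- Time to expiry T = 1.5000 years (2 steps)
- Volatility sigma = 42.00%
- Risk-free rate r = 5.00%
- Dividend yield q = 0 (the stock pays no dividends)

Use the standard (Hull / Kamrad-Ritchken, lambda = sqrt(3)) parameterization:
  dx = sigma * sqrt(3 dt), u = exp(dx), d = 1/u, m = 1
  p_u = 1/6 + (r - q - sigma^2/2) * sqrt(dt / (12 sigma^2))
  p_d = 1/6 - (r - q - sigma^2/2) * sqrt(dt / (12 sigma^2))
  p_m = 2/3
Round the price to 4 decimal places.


dt = T/N = 0.750000; dx = sigma*sqrt(3*dt) = 0.630000
u = exp(dx) = 1.877611; d = 1/u = 0.532592
p_u = 0.143929, p_m = 0.666667, p_d = 0.189405
Discount per step: exp(-r*dt) = 0.963194
Stock lattice S(k, j) with j the centered position index:
  k=0: S(0,+0) = 91.1200
  k=1: S(1,-1) = 48.5298; S(1,+0) = 91.1200; S(1,+1) = 171.0879
  k=2: S(2,-2) = 25.8466; S(2,-1) = 48.5298; S(2,+0) = 91.1200; S(2,+1) = 171.0879; S(2,+2) = 321.2364
Terminal payoffs V(N, j) = max(S_T - K, 0):
  V(2,-2) = 0.000000; V(2,-1) = 0.000000; V(2,+0) = 0.000000; V(2,+1) = 67.217876; V(2,+2) = 217.366406
Backward induction: V(k, j) = exp(-r*dt) * [p_u * V(k+1, j+1) + p_m * V(k+1, j) + p_d * V(k+1, j-1)]
  V(1,-1) = exp(-r*dt) * [p_u*0.000000 + p_m*0.000000 + p_d*0.000000] = 0.000000
  V(1,+0) = exp(-r*dt) * [p_u*67.217876 + p_m*0.000000 + p_d*0.000000] = 9.318495
  V(1,+1) = exp(-r*dt) * [p_u*217.366406 + p_m*67.217876 + p_d*0.000000] = 73.296354
  V(0,+0) = exp(-r*dt) * [p_u*73.296354 + p_m*9.318495 + p_d*0.000000] = 16.144843

Answer: Price = V(0,0) = 16.1448


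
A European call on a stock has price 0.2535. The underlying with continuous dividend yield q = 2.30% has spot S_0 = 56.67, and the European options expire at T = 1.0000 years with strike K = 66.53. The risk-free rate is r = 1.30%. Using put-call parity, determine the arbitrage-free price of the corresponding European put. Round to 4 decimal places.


Answer: Put price = 10.5427

Derivation:
Put-call parity: C - P = S_0 * exp(-qT) - K * exp(-rT).
S_0 * exp(-qT) = 56.6700 * 0.97726248 = 55.38146496
K * exp(-rT) = 66.5300 * 0.98708414 = 65.67070750
P = C - S*exp(-qT) + K*exp(-rT)
P = 0.2535 - 55.38146496 + 65.67070750 = 10.5427
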